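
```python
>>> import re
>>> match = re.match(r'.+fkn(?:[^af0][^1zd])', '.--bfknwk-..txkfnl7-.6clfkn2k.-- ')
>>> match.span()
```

`re.match` only tries the pattern at the start of the string.
The match spans [0:29] → '.--bfknwk-..txkfnl7-.6clfkn2k'.

(0, 29)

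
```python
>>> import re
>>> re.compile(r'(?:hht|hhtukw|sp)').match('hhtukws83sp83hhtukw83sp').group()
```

'hht'

Branches in `(...|...)` are attempted left-to-right; the first branch that allows the whole pattern to succeed is taken.
With `match`, the pattern is implicitly anchored at the beginning.
The match spans [0:3] → 'hht'.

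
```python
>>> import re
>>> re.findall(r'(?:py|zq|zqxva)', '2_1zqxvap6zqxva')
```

['zq', 'zq']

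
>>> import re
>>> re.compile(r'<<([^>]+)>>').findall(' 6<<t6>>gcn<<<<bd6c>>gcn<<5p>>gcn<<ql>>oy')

One capturing group, so `findall` returns just the captured substring from each match — 4 in all.

['t6', '<<bd6c', '5p', 'ql']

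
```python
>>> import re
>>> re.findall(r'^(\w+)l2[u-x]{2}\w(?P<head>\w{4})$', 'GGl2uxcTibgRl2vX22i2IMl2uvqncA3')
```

[('GGl2uxcTibgRl2vX22i2IM', 'ncA3')]

2 groups means the one result is a tuple of 2 captured strings — 1 here.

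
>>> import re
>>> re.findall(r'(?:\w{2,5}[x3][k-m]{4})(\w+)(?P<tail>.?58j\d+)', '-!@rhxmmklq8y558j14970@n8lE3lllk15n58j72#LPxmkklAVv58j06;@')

With 2 capturing groups, `findall` returns a 2-tuple per match.

[('q8y5', '58j14970'), ('15n', '58j72'), ('AVv', '58j06')]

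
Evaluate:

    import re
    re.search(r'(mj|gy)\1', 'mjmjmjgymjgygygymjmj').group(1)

The backreference `\1` re-matches whatever the first group consumed, character for character.
Unlike `match`, `search` isn't anchored — it looks for the pattern anywhere in the string.
The match spans [0:4] → 'mjmj'.
Captured: group 1 = 'mj'.

'mj'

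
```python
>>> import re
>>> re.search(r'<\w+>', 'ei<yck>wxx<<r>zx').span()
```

The match spans [2:7] → '<yck>'.

(2, 7)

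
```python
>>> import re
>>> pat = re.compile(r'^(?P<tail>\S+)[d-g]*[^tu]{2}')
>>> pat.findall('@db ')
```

One capturing group, so `findall` returns just the captured substring from the one match — 1 in all.

['@d']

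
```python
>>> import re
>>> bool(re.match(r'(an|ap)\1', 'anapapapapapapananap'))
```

After group 1 captures some text, `\1` only succeeds where that same text appears again.
`re.match` only tries the pattern at the start of the string.
Here the string doesn't start with a match, so the call returns None, and `bool(None)` is False.

False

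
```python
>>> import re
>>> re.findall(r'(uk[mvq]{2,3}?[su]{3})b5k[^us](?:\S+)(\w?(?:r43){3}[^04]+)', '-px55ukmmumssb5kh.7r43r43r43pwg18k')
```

[]

With 2 capturing groups, `findall` returns a 2-tuple per match.
Nothing in the string satisfies the pattern, so the list is empty.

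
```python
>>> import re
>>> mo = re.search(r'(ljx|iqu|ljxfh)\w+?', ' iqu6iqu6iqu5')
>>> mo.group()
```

'iqu6'

The match spans [1:5] → 'iqu6'.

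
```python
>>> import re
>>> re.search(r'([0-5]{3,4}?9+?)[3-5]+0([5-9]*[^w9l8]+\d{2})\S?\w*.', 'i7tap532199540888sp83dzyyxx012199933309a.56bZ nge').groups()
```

This matches 3 to 4 of a character in [0-5] (lazy), then one or more of the literal '9' (lazy) (captured); then one or more of a character in [3-5], then the literal '0'; then zero or more of a character in [5-9], then one or more of any character except [w9l8], then exactly 2 of a digit (captured); then optionally a non-whitespace character, then zero or more of a word character, then any character.
`search` walks the string left to right and returns the first match it finds.
The match spans [5:41] → '532199540888sp83dzyyxx012199933309a.'.
Captured: group 1 = '532199', group 2 = '888sp83'.

('532199', '888sp83')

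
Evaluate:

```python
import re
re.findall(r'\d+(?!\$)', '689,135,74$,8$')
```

The negative lookahead/lookbehind blocks any match where the forbidden context is present.
No capturing groups, so `findall` returns the 3 full match strings.

['689', '135', '7']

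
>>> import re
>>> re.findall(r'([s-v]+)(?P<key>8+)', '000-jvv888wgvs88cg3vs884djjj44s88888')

[('vv', '888'), ('vs', '88'), ('vs', '88'), ('s', '88888')]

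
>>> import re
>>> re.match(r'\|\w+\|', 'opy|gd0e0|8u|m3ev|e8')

None

`match` is anchored at position 0; if the pattern doesn't fit there, it returns None.
Here the pattern fails at index 0, so the call returns None.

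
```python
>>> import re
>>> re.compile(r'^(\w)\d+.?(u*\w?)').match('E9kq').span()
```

(0, 4)

`re.match` only tries the pattern at the start of the string.
The match spans [0:4] → 'E9kq'.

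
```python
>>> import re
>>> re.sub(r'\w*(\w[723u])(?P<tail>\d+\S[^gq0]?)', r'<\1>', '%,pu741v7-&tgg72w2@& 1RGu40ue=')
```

`\1` in the replacement pulls in group 1's text for each match.

'%,<u7>-&<g7>@& <Gu>='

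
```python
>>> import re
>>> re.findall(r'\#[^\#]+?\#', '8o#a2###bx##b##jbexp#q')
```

['#a2#', '#bx#', '#b#', '#jbexp#']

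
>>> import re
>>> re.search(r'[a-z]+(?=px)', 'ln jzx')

None

The positive lookaround only admits positions where the adjacent text matches; those characters stay outside the span.
Unlike `match`, `search` isn't anchored — it looks for the pattern anywhere in the string.
Here no position works, so the call returns None.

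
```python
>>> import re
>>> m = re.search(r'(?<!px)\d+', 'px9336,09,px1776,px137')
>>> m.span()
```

The negative lookahead/lookbehind blocks any match where the forbidden context is present.
`re.search` scans for the first position where the pattern succeeds.
The match spans [3:6] → '336'.

(3, 6)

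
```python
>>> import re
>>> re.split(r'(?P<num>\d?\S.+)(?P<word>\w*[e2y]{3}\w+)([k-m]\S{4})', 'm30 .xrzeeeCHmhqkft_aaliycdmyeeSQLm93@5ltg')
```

['', 'm30 .xrzeeeCHmhqkft_aaliycdm', 'yeeSQL', 'm93@5', 'ltg']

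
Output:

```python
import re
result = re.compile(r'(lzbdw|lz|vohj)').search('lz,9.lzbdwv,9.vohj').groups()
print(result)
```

The match spans [0:2] → 'lz'.
Captured: group 1 = 'lz'.

('lz',)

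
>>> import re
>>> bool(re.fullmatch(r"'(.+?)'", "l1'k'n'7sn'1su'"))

`fullmatch` succeeds only if the pattern covers the string from start to end.
Here there's no way to consume every character, so the call returns None, and `bool(None)` is False.

False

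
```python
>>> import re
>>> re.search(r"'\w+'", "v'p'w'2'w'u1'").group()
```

"'p'"

The match spans [1:4] → "'p'".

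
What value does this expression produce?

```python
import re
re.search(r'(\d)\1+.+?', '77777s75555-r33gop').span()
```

The backreference `\1` re-matches whatever the first group consumed, character for character.
`search` walks the string left to right and returns the first match it finds.
The match spans [0:6] → '77777s'.
Captured: group 1 = '7'.

(0, 6)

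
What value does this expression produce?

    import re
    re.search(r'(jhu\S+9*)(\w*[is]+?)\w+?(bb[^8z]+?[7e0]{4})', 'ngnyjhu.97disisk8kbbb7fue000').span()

(4, 28)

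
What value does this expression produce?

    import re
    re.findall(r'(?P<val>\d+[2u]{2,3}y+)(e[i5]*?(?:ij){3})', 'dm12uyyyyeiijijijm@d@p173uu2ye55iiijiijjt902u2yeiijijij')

[('12uyyyy', 'eiijijij'), ('902u2y', 'eiijijij')]

The pattern matches one or more of a digit, then 2 to 3 of one of [2u], then one or more of a literal 'y' (captured as 'val'); then a literal 'e', then zero or more of one of [i5] (lazy), then the literal 'ij' repeated 3 times (captured).
Multiple groups make `findall` return tuples — one 2-tuple for each match.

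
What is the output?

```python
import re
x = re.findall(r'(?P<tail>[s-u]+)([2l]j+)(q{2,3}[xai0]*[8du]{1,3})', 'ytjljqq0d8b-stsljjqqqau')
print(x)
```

[('sts', 'ljj', 'qqqau')]

Pattern: one or more of a character in [s-u] (captured as 'tail'); then one of [2l], then one or more of a literal 'j' (captured); then 2 to 3 of the literal 'q', then zero or more of one of [xai0], then 1 to 3 of one of [8du] (captured).
With 3 capturing groups, `findall` returns a 3-tuple per match.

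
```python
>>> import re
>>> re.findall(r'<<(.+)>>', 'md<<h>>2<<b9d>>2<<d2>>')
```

Scanning left to right: at [2:22] match '<<h>>2<<b9d>>2<<d2>>', group 1 = 'h>>2<<b9d>>2<<d2'.
With a single group, `findall` returns only what that group captured — 1 item.

['h>>2<<b9d>>2<<d2']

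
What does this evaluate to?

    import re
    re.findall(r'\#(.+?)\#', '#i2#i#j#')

['i2', 'j']

A `+?`/`*?`/`{m,n}?` starts at its minimum and grows only as far as needed for what follows to match.
One capturing group, so `findall` returns just the captured substring from each match — 2 in all.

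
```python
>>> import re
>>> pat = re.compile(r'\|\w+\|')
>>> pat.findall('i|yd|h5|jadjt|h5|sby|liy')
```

With no groups in the pattern, `findall` gives back each whole match — 3 here.

['|yd|', '|jadjt|', '|sby|']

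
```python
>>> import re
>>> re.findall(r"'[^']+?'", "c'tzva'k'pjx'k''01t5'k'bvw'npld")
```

Since nothing is captured, `findall` lists the 4 matched substrings directly.

["'tzva'", "'pjx'", "'01t5'", "'bvw'"]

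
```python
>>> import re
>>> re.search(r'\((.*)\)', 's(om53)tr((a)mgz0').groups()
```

`search` walks the string left to right and returns the first match it finds.
The match spans [1:13] → '(om53)tr((a)'.
Captured: group 1 = 'om53)tr((a'.

('om53)tr((a',)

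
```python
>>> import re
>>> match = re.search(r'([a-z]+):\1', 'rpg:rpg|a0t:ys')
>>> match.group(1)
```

'rpg'

The match spans [0:7] → 'rpg:rpg'.
Captured: group 1 = 'rpg'.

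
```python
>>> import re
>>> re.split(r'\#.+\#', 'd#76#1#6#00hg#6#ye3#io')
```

['d', 'io']

Matches to split on: at [1:20] → '#76#1#6#00hg#6#ye3#'.
Splitting on the pattern gives 2 pieces.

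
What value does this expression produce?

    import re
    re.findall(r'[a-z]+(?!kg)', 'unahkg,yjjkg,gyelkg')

['unahkg', 'yjjkg', 'gyelkg']

The negative lookaround is zero-width — it rules out positions where the adjacent text would match, without consuming anything.
Matches: at [0:6] → 'unahkg'; at [7:12] → 'yjjkg'; at [13:19] → 'gyelkg'.
`findall` yields the raw match text (3 of them) because the pattern has no groups.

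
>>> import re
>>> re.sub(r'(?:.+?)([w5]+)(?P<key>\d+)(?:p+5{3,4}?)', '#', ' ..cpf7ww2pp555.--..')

'#.--..'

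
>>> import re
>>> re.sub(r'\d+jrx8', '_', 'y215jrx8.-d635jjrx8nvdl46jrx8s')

'y_.-d635jjrx8nvdl_s'

The pattern matches one or more of a digit; then the literal 'jrx', then the literal '8'.
Matches: at [1:8] → '215jrx8'; at [23:29] → '46jrx8'.
`sub` substitutes '_' at each match site.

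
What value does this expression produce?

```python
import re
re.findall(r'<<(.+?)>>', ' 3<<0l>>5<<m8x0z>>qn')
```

['0l', 'm8x0z']

Matches: at [2:8] match '<<0l>>', group 1 = '0l'; at [9:18] match '<<m8x0z>>', group 1 = 'm8x0z'.
`findall` collects group 1 from each match (2 total).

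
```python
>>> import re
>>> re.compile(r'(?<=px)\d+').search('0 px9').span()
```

(4, 5)

The positive lookaround only admits positions where the adjacent text matches; those characters stay outside the span.
`re.search` scans for the first position where the pattern succeeds.
The match spans [4:5] → '9'.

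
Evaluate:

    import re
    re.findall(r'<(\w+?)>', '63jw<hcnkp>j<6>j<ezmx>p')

['hcnkp', '6', 'ezmx']

Scanning left to right: at [4:11] match '<hcnkp>', group 1 = 'hcnkp'; at [12:15] match '<6>', group 1 = '6'; at [16:22] match '<ezmx>', group 1 = 'ezmx'.
One capturing group, so `findall` returns just the captured substring from each match — 3 in all.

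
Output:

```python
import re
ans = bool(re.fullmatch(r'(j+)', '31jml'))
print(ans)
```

This matches one or more of a literal 'j' (captured).
`re.fullmatch` requires the pattern to consume the entire string.
Here the pattern can't cover the whole string, so the call returns None, and `bool(None)` is False.

False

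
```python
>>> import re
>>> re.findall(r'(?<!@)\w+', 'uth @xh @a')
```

The negative lookahead/lookbehind blocks any match where the forbidden context is present.
Scanning left to right: at [0:3] → 'uth'; at [6:7] → 'h'.
Since nothing is captured, `findall` lists the 2 matched substrings directly.

['uth', 'h']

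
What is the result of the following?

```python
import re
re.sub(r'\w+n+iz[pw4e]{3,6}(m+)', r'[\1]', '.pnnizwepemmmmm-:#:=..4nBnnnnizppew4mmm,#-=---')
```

`\1` in the replacement pulls in group 1's text for each match.

'.[mmmmm]-:#:=..[mmm],#-=---'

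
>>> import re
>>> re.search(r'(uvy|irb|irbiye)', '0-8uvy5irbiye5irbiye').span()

(3, 6)

The match spans [3:6] → 'uvy'.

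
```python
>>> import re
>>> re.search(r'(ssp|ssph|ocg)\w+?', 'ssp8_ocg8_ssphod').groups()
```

('ssp',)

The match spans [0:4] → 'ssp8'.
Captured: group 1 = 'ssp'.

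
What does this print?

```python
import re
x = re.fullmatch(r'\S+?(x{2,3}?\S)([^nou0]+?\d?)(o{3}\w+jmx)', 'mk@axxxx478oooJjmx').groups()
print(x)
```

The pattern matches one or more of a non-whitespace character (lazy); then 2 to 3 of the literal 'x' (lazy), then a non-whitespace character (captured); then one or more of any character except [nou0] (lazy), then optionally a digit (captured); then exactly 3 of a literal 'o', then one or more of a word character, then the literal 'jmx' (captured).
`fullmatch` succeeds only if the pattern covers the string from start to end.
The match spans [0:18] → 'mk@axxxx478oooJjmx'.
Captured: group 1 = 'xxx', group 2 = 'x478', group 3 = 'oooJjmx'.

('xxx', 'x478', 'oooJjmx')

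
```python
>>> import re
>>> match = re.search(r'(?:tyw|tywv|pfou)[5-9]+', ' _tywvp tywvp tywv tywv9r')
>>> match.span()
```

The match spans [19:24] → 'tywv9'.

(19, 24)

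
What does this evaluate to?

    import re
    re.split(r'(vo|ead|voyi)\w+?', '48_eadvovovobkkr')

['48_', 'ead', 'o', 'vo', 'obkkr']

Matches to split on: at [3:7] → 'eadv'; at [8:11] → 'vov'.
The group in the pattern means `split` returns the separators' captures alongside the pieces.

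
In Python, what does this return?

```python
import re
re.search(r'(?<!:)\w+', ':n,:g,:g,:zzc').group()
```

The negative lookahead/lookbehind blocks any match where the forbidden context is present.
The match spans [11:13] → 'zc'.

'zc'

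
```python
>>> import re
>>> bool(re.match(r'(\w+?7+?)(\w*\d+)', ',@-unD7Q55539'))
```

False

The pattern matches one or more of a word character (lazy), then one or more of the literal '7' (lazy) (captured); then zero or more of a word character, then one or more of a digit (captured).
`re.match` won't scan ahead — the pattern has to work from the very first character.
Here position 0 doesn't satisfy it, so the call returns None, and `bool(None)` is False.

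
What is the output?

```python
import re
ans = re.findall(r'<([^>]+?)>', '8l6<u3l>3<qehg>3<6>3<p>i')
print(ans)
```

['u3l', 'qehg', '6', 'p']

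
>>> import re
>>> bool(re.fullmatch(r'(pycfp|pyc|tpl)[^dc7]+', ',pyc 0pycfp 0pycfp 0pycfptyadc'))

`re.fullmatch` requires the pattern to consume the entire string.
Here the pattern can't cover the whole string, so the call returns None, and `bool(None)` is False.

False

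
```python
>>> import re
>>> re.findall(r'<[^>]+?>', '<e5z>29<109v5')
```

['<e5z>']

Walking the string: at [0:5] → '<e5z>'.
Since nothing is captured, `findall` lists the 1 matched substring directly.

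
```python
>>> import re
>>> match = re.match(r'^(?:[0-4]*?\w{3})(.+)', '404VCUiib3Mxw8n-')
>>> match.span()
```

The pattern matches anchored at the start of the string; then zero or more of a character in [0-4] (lazy), then exactly 3 of a word character (non-capturing group); then one or more of any character (captured).
`re.match` only tries the pattern at the start of the string.
The match spans [0:16] → '404VCUiib3Mxw8n-'.
Captured: group 1 = 'VCUiib3Mxw8n-'.

(0, 16)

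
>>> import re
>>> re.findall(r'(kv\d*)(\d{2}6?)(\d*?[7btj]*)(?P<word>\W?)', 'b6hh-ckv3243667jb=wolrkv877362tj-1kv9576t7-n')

[('kv32436', '67', 'jb', '='), ('kv8773', '62', 'tj', '-'), ('kv95', '76', 't7', '-')]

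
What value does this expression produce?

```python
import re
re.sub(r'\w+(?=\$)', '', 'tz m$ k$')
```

'tz $ $'

The `(?=…)`/`(?<=…)` assertion just peeks at neighbouring text; it doesn't advance the match position.
Matches: at [3:4] → 'm'; at [6:7] → 'k'.
Each match is replaced by ''.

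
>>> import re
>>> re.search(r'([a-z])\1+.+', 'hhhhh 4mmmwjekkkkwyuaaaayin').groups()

`\1` is not a pattern — it's the concrete string captured by group 1, re-applied verbatim.
`search` walks the string left to right and returns the first match it finds.
The match spans [0:27] → 'hhhhh 4mmmwjekkkkwyuaaaayin'.
Captured: group 1 = 'h'.

('h',)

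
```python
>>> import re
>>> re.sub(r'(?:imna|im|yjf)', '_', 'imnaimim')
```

Alternation tries branches left to right and keeps the first one that lets the overall match succeed at that position.
`sub` substitutes '_' at each match site.

'___'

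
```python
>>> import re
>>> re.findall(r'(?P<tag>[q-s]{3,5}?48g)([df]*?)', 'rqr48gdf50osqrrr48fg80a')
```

The pattern matches 3 to 5 of a character in [q-s] (lazy), then the literal '48g' (captured as 'tag'); then zero or more of one of [df] (lazy) (captured).
Because the quantifier is non-greedy, it stops expanding at the earliest point where the rest of the pattern can succeed.
Walking the string: at [0:6] match 'rqr48g', groups = ('rqr48g', '').
`findall` packs the 2 group values into a tuple for every match.

[('rqr48g', '')]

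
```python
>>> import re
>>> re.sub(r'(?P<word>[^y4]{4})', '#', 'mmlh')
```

'#'

The pattern matches exactly 4 of any character except [y4] (captured as 'word').
Matches: at [0:4] → 'mmlh'.
Each match is replaced by '#'.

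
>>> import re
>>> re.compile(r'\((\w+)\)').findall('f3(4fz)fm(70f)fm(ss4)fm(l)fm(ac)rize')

Walking the string: at [2:7] match '(4fz)', group 1 = '4fz'; at [9:14] match '(70f)', group 1 = '70f'; at [16:21] match '(ss4)', group 1 = 'ss4'; at [23:26] match '(l)', group 1 = 'l'; at [28:32] match '(ac)', group 1 = 'ac'.
One capturing group, so `findall` returns just the captured substring from each match — 5 in all.

['4fz', '70f', 'ss4', 'l', 'ac']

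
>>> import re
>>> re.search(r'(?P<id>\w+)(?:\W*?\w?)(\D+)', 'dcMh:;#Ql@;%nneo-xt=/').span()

(0, 21)

This matches one or more of a word character (captured as 'id'); then zero or more of a non-word character (lazy), then optionally a word character (non-capturing group); then one or more of a non-digit (captured).
The match spans [0:21] → 'dcMh:;#Ql@;%nneo-xt=/'.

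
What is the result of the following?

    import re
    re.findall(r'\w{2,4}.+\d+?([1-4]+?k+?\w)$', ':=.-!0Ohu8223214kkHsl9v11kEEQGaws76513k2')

['3k2']

Pattern: 2 to 4 of a word character, then one or more of any character, then one or more of a digit (lazy); then one or more of a character in [1-4] (lazy), then one or more of a literal 'k' (lazy), then a word character (captured); then anchored at the end.
Matches: at [5:40] match '0Ohu8223214kkHsl9v11kEEQGaws76513k2', group 1 = '3k2'.
`findall` collects group 1 from the one match (1 total).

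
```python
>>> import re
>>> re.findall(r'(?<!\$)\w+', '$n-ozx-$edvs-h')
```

['ozx', 'dvs', 'h']

The negative lookahead/lookbehind blocks any match where the forbidden context is present.
Scanning left to right: at [3:6] → 'ozx'; at [9:12] → 'dvs'; at [13:14] → 'h'.
With no groups in the pattern, `findall` gives back each whole match — 3 here.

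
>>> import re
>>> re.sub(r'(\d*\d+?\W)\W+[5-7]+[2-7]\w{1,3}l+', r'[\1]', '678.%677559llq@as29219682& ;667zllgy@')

This matches zero or more of a digit, then one or more of a digit (lazy), then a non-word character (captured); then one or more of a non-word character, then one or more of a character in [5-7]; then a character in [2-7], then 1 to 3 of a word character, then one or more of a literal 'l'.
The replacement refers to a captured group, so each match is rewritten using its own captured text.

'[678.]q@as[29219682&]gy@'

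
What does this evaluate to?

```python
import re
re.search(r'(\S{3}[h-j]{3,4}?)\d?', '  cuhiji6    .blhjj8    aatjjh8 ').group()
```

The match spans [2:9] → 'cuhiji6'.

'cuhiji6'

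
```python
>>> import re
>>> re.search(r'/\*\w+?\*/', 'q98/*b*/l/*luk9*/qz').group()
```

'/*b*/'

`re.search` tries every starting position until one works.
The match spans [3:8] → '/*b*/'.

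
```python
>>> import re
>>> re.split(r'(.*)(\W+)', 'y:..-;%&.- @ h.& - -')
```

['', 'y:..-;%&.- @ h.& - ', '-', '']

This matches zero or more of any character (captured); then one or more of a non-word character (captured).
Matches to split on: at [0:20] → 'y:..-;%&.- @ h.& - -'.
`re.split` interleaves the captured-group text with the surrounding fragments.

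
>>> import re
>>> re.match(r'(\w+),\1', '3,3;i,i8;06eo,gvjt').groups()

('3',)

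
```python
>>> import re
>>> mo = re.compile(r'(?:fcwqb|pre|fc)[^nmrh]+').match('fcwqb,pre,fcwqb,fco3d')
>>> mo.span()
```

With `match`, the pattern is implicitly anchored at the beginning.
The match spans [0:7] → 'fcwqb,p'.

(0, 7)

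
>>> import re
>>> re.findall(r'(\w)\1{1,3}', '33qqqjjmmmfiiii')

`\1` has to match the exact text group 1 already captured.
With a single group, `findall` returns only what that group captured — 5 items.

['3', 'q', 'j', 'm', 'i']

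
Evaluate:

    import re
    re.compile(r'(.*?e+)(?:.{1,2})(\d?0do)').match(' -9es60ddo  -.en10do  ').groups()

(' -9es60ddo  -.e', '0do')

This matches zero or more of any character (lazy), then one or more of the literal 'e' (captured); then 1 to 2 of any character (non-capturing group); then optionally a digit, then the literal '0do' (captured).
`re.match` only tries the pattern at the start of the string.
The match spans [0:20] → ' -9es60ddo  -.en10do'.
Captured: group 1 = ' -9es60ddo  -.e', group 2 = '0do'.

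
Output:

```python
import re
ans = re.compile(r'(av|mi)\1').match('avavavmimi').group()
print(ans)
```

With `match`, the pattern is implicitly anchored at the beginning.
The match spans [0:4] → 'avav'.

avav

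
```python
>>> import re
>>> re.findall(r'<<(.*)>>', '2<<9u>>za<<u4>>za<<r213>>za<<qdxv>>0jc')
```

`findall` collects group 1 from the one match (1 total).

['9u>>za<<u4>>za<<r213>>za<<qdxv']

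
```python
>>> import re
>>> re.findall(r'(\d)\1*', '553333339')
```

`\1` is not a pattern — it's the concrete string captured by group 1, re-applied verbatim.
With a single group, `findall` returns only what that group captured — 3 items.

['5', '3', '9']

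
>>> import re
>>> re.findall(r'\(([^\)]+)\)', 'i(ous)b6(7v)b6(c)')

['ous', '7v', 'c']

Walking the string: at [1:6] match '(ous)', group 1 = 'ous'; at [8:12] match '(7v)', group 1 = '7v'; at [14:17] match '(c)', group 1 = 'c'.
Because there's exactly one group, `findall` drops the full match and keeps group 1 from each hit.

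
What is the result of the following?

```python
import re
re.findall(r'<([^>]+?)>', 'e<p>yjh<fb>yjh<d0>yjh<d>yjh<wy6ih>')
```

Matches: at [1:4] match '<p>', group 1 = 'p'; at [7:11] match '<fb>', group 1 = 'fb'; at [14:18] match '<d0>', group 1 = 'd0'; at [21:24] match '<d>', group 1 = 'd'; at [27:34] match '<wy6ih>', group 1 = 'wy6ih'.
One capturing group, so `findall` returns just the captured substring from each match — 5 in all.

['p', 'fb', 'd0', 'd', 'wy6ih']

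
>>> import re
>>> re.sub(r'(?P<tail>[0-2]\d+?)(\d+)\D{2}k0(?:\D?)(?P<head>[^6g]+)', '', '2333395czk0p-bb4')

''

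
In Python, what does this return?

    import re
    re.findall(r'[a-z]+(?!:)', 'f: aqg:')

['aq']

`(?!…)`/`(?<!…)` only lets a position through if the neighbouring text does NOT match; no characters are consumed.
No capturing groups, so `findall` returns the 1 full match string.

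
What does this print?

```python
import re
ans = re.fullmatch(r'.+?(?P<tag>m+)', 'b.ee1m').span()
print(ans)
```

(0, 6)

`re.fullmatch` is like wrapping the pattern in `^…$` (in single-line mode).
The match spans [0:6] → 'b.ee1m'.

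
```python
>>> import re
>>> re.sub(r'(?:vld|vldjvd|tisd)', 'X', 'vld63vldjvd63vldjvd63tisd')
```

'X63Xjvd63Xjvd63X'

The regex engine tests alternatives in the order written; an earlier branch that matches wins even if a later one would match more.
Matches: at [0:3] → 'vld'; at [5:8] → 'vld'; at [13:16] → 'vld'; at [21:25] → 'tisd'.
Each match is replaced by 'X'.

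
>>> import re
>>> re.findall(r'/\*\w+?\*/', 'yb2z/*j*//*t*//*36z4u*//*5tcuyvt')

No capturing groups, so `findall` returns the 3 full match strings.

['/*j*/', '/*t*/', '/*36z4u*/']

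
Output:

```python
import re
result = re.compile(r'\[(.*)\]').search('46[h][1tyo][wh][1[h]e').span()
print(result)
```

(2, 20)

The match spans [2:20] → '[h][1tyo][wh][1[h]'.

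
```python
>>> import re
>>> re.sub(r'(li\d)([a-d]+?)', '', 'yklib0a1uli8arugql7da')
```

'yklib0a1urugql7da'

Each match is replaced by ''.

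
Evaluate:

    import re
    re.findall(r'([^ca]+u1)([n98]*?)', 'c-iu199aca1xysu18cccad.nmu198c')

Lazy quantifiers expand one character at a time until the remainder of the pattern can match.
Multiple groups make `findall` return tuples — one 2-tuple for each match.

[('-iu1', ''), ('1xysu1', ''), ('d.nmu1', '')]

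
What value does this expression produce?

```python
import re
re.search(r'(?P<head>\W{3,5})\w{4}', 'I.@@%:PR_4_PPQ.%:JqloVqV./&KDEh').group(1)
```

'.@@%:'

The match spans [1:10] → '.@@%:PR_4'.
Captured: group 1 = '.@@%:'.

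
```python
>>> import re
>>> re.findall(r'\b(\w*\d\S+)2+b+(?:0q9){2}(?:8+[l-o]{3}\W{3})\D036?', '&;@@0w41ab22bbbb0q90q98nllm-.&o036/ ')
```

[]

Pattern: a word boundary (`\b`, zero-width); then zero or more of a word character, then a digit, then one or more of a non-whitespace character (captured); then one or more of the literal '2', then one or more of the literal 'b', then the literal '0q9' repeated 2 times; then one or more of the literal '8', then exactly 3 of a character in [l-o], then exactly 3 of a non-word character (non-capturing group); then a non-digit, then the literal '03', then optionally the literal '6'.
One capturing group, so `findall` returns just the captured substring from each match — 0 in all.
Nothing in the string satisfies the pattern, so the list is empty.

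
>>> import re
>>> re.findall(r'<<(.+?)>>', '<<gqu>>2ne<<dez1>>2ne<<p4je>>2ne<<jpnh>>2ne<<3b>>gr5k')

Scanning left to right: at [0:7] match '<<gqu>>', group 1 = 'gqu'; at [10:18] match '<<dez1>>', group 1 = 'dez1'; at [21:29] match '<<p4je>>', group 1 = 'p4je'; at [32:40] match '<<jpnh>>', group 1 = 'jpnh'; at [43:49] match '<<3b>>', group 1 = '3b'.
With a single group, `findall` returns only what that group captured — 5 items.

['gqu', 'dez1', 'p4je', 'jpnh', '3b']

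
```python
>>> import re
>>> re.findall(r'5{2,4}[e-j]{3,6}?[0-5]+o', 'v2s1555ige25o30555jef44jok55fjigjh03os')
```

['555ige25o', '55fjigjh03o']

This matches 2 to 4 of the literal '5', then 3 to 6 of a character in [e-j] (lazy); then one or more of a character in [0-5], then the literal 'o'.
Scanning left to right: at [4:13] → '555ige25o'; at [26:37] → '55fjigjh03o'.
With no groups in the pattern, `findall` gives back each whole match — 2 here.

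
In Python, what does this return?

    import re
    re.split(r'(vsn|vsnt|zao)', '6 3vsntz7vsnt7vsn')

['6 3', 'vsn', 'tz7', 'vsn', 't7', 'vsn', '']

Branches in `(...|...)` are attempted left-to-right; the first branch that allows the whole pattern to succeed is taken.
With a capturing group present, the delimiter's captured portion is kept in the result list.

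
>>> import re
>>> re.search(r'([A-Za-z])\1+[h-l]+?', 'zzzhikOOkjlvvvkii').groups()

('z',)

The match spans [0:4] → 'zzzh'.
Captured: group 1 = 'z'.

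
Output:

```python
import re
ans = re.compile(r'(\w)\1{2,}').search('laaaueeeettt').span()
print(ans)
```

A backreference is literal: `\1` must see the identical characters the first group matched.
`re.search` scans for the first position where the pattern succeeds.
The match spans [1:4] → 'aaa'.
Captured: group 1 = 'a'.

(1, 4)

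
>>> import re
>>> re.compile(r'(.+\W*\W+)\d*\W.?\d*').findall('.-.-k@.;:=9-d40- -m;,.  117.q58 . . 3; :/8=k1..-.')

Pattern: one or more of any character, then zero or more of a non-word character, then one or more of a non-word character (captured); then zero or more of a digit, then a non-word character; then optionally any character, then zero or more of a digit.
Matches: at [0:49] match '.-.-k@.;:=9-d40- -m;,.  117.q58 . . 3; :/8=k1..-.', group 1 = '.-.-k@.;:=9-d40- -m;,.  117.q58 . . 3; :/8=k1..-'.
`findall` collects group 1 from the one match (1 total).

['.-.-k@.;:=9-d40- -m;,.  117.q58 . . 3; :/8=k1..-']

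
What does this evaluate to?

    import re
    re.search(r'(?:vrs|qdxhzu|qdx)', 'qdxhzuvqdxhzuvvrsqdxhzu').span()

(0, 6)

The regex engine tests alternatives in the order written; an earlier branch that matches wins even if a later one would match more.
The match spans [0:6] → 'qdxhzu'.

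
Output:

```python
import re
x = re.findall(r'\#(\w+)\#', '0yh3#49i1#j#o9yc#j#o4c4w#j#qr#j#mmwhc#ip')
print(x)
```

Scanning left to right: at [4:10] match '#49i1#', group 1 = '49i1'; at [11:17] match '#o9yc#', group 1 = 'o9yc'; at [18:25] match '#o4c4w#', group 1 = 'o4c4w'; at [26:30] match '#qr#', group 1 = 'qr'; at [31:38] match '#mmwhc#', group 1 = 'mmwhc'.
`findall` collects group 1 from each match (5 total).

['49i1', 'o9yc', 'o4c4w', 'qr', 'mmwhc']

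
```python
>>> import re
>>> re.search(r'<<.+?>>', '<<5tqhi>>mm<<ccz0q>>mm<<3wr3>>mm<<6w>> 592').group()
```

'<<5tqhi>>'

The match spans [0:9] → '<<5tqhi>>'.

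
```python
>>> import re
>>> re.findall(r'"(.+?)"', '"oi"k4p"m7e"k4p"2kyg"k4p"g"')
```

['oi', 'm7e', '2kyg', 'g']

A `+?`/`*?`/`{m,n}?` starts at its minimum and grows only as far as needed for what follows to match.
Scanning left to right: at [0:4] match '"oi"', group 1 = 'oi'; at [7:12] match '"m7e"', group 1 = 'm7e'; at [15:21] match '"2kyg"', group 1 = '2kyg'; at [24:27] match '"g"', group 1 = 'g'.
One capturing group, so `findall` returns just the captured substring from each match — 4 in all.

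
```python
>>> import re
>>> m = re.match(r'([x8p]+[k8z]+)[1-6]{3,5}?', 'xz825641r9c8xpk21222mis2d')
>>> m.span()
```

(0, 6)

Pattern: one or more of one of [x8p], then one or more of one of [k8z] (captured); then 3 to 5 of a character in [1-6] (lazy).
Lazy quantifiers expand one character at a time until the remainder of the pattern can match.
`re.match` only tries the pattern at the start of the string.
The match spans [0:6] → 'xz8256'.
Captured: group 1 = 'xz8'.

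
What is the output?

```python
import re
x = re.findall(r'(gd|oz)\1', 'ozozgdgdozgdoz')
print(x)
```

After group 1 captures some text, `\1` only succeeds where that same text appears again.
Matches: at [0:4] match 'ozoz', group 1 = 'oz'; at [4:8] match 'gdgd', group 1 = 'gd'.
With a single group, `findall` returns only what that group captured — 2 items.

['oz', 'gd']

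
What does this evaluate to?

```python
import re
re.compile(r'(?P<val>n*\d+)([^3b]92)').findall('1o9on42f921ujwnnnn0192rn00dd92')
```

This matches zero or more of the literal 'n', then one or more of a digit (captured as 'val'); then any character except [3b], then the literal '92' (captured).
Scanning left to right: at [4:10] match 'n42f92', groups = ('n42', 'f92'); at [14:22] match 'nnnn0192', groups = ('nnnn0', '192').
2 groups means each result is a tuple of 2 captured strings — 2 here.

[('n42', 'f92'), ('nnnn0', '192')]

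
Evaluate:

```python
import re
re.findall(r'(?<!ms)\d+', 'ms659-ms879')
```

['59', '79']

Because the assertion is negative and zero-width, positions next to the forbidden text are skipped.
Matches: at [3:5] → '59'; at [9:11] → '79'.
Since nothing is captured, `findall` lists the 2 matched substrings directly.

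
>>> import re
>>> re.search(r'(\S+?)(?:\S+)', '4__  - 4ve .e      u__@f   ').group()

'4__'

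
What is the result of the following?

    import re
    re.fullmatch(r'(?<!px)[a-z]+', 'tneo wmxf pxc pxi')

None

`re.fullmatch` requires the pattern to consume the entire string.
Here the string isn't matched end-to-end, so the call returns None.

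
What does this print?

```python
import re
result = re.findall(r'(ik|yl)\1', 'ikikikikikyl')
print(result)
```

After group 1 captures some text, `\1` only succeeds where that same text appears again.
`findall` collects group 1 from each match (2 total).

['ik', 'ik']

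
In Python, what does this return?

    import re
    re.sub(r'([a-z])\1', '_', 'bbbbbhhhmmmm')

`\1` has to match the exact text group 1 already captured.
Matches: at [0:2] → 'bb'; at [2:4] → 'bb'; at [5:7] → 'hh'; at [8:10] → 'mm'; at [10:12] → 'mm'.
Each match is replaced by '_'.

'__b_h__'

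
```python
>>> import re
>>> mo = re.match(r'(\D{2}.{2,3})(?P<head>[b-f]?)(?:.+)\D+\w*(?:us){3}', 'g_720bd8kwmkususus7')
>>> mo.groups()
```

('g_720', 'b')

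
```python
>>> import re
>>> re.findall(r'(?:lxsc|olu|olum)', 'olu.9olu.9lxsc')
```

['olu', 'olu', 'lxsc']

`findall` yields the raw match text (3 of them) because the pattern has no groups.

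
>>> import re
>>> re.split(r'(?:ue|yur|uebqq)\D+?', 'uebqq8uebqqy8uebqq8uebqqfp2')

['', 'qq8', 'qqy8', 'qq8', 'qqfp2']

Alternation isn't longest-match — the leftmost alternative that fits at this position is chosen.
Matches to split on: at [0:3] → 'ueb'; at [6:9] → 'ueb'; at [13:16] → 'ueb'; at [19:22] → 'ueb'.
Splitting on the pattern gives 5 pieces.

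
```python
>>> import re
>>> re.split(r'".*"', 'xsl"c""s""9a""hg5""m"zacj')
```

['xsl', 'zacj']

Matches to split on: at [3:21] → '"c""s""9a""hg5""m"'.
Splitting on the pattern gives 2 pieces.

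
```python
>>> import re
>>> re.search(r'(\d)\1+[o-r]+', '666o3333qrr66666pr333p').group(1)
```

The backreference `\1` re-matches whatever the first group consumed, character for character.
`re.search` scans for the first position where the pattern succeeds.
The match spans [0:4] → '666o'.
Captured: group 1 = '6'.

'6'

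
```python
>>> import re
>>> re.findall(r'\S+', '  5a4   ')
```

The pattern matches one or more of a non-whitespace character.
Matches: at [2:5] → '5a4'.
With no groups in the pattern, `findall` gives back each whole match — 1 here.

['5a4']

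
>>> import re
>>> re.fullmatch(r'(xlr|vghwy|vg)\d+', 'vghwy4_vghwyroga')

`re.fullmatch` requires the pattern to consume the entire string.
Here there's no way to consume every character, so the call returns None.

None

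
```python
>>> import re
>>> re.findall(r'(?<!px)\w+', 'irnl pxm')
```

The negative lookaround is zero-width — it rules out positions where the adjacent text would match, without consuming anything.
No capturing groups, so `findall` returns the 2 full match strings.

['irnl', 'pxm']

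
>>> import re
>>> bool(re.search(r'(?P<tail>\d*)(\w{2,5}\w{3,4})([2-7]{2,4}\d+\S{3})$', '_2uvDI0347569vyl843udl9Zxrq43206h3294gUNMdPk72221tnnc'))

False

Here no position works, so the call returns None, and `bool(None)` is False.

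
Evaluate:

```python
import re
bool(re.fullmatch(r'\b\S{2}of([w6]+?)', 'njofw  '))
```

This matches a word boundary (`\b`, zero-width); then exactly 2 of a non-whitespace character, then the literal 'of'; then one or more of one of [w6] (lazy) (captured).
`re.fullmatch` is like wrapping the pattern in `^…$` (in single-line mode).
Here there's no way to consume every character, so the call returns None, and `bool(None)` is False.

False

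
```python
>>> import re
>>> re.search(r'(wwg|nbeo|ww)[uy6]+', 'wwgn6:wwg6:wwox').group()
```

'wwg6'

Unlike `match`, `search` isn't anchored — it looks for the pattern anywhere in the string.
The match spans [6:10] → 'wwg6'.
Captured: group 1 = 'wwg'.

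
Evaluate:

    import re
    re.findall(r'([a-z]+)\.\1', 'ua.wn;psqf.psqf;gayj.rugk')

['psqf']

A backreference is literal: `\1` must see the identical characters the first group matched.
With a single group, `findall` returns only what that group captured — 1 item.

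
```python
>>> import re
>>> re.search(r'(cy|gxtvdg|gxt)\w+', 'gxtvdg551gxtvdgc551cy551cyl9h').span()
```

(0, 29)

`search` walks the string left to right and returns the first match it finds.
The match spans [0:29] → 'gxtvdg551gxtvdgc551cy551cyl9h'.
Captured: group 1 = 'gxtvdg'.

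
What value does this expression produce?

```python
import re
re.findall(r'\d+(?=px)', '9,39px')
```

['39']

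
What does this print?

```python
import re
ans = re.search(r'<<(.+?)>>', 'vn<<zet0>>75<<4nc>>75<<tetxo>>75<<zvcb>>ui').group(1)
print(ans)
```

zet0

The match spans [2:10] → '<<zet0>>'.
Captured: group 1 = 'zet0'.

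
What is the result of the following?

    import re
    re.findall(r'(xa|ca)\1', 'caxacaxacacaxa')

['ca']

`\1` is not a pattern — it's the concrete string captured by group 1, re-applied verbatim.
Matches: at [8:12] match 'caca', group 1 = 'ca'.
With a single group, `findall` returns only what that group captured — 1 item.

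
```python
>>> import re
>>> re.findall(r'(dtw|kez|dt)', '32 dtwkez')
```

Alternation tries branches left to right and keeps the first one that lets the overall match succeed at that position.
With a single group, `findall` returns only what that group captured — 2 items.

['dtw', 'kez']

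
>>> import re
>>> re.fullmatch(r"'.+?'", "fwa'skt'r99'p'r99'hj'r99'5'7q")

`fullmatch` succeeds only if the pattern covers the string from start to end.
Here the pattern can't cover the whole string, so the call returns None.

None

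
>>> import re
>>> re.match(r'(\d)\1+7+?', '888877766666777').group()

A backreference is literal: `\1` must see the identical characters the first group matched.
`re.match` won't scan ahead — the pattern has to work from the very first character.
The match spans [0:5] → '88887'.
Captured: group 1 = '8'.

'88887'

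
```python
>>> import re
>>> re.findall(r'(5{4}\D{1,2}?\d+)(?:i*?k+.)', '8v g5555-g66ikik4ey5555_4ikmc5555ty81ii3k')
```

This matches exactly 4 of a literal '5', then 1 to 2 of a non-digit (lazy), then one or more of a digit (captured); then zero or more of a literal 'i' (lazy), then one or more of the literal 'k', then any character (non-capturing group).
Walking the string: at [4:15] match '5555-g66iki', group 1 = '5555-g66'; at [19:28] match '5555_4ikm', group 1 = '5555_4'.
`findall` collects group 1 from each match (2 total).

['5555-g66', '5555_4']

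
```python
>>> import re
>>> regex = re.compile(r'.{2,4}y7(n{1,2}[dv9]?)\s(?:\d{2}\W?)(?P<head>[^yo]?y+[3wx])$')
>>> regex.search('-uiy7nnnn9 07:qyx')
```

None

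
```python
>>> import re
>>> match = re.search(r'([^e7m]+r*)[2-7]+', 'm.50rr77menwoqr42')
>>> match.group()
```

'.50rr77'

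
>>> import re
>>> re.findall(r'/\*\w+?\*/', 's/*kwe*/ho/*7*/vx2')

['/*kwe*/', '/*7*/']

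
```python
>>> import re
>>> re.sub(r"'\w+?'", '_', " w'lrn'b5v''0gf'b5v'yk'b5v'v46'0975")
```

" w_b5v'_b5v_b5v_0975"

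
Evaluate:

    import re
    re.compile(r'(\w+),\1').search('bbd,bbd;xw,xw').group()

'bbd,bbd'

The backreference `\1` re-matches whatever the first group consumed, character for character.
Unlike `match`, `search` isn't anchored — it looks for the pattern anywhere in the string.
The match spans [0:7] → 'bbd,bbd'.
Captured: group 1 = 'bbd'.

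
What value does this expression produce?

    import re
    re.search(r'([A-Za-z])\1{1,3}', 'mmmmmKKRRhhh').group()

A backreference is literal: `\1` must see the identical characters the first group matched.
`re.search` tries every starting position until one works.
The match spans [0:4] → 'mmmm'.
Captured: group 1 = 'm'.

'mmmm'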